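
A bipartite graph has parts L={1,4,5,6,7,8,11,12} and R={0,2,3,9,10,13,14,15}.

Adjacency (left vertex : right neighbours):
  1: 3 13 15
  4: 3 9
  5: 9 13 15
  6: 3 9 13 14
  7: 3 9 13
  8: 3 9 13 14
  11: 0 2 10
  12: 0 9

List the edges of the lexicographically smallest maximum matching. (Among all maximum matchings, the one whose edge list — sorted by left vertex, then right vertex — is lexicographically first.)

Lex-smallest maximum matching: {(1,3), (4,9), (5,15), (6,13), (8,14), (11,2), (12,0)}

|M| = 7 (so the lex-smallest maximum matching has 7 edges)
process left vertices in ascending order; for each, take the smallest-labelled available neighbour that still permits 7 edges overall, or leave it unmatched if none does
lex-smallest matching: {1-3, 4-9, 5-15, 6-13, 8-14, 11-2, 12-0}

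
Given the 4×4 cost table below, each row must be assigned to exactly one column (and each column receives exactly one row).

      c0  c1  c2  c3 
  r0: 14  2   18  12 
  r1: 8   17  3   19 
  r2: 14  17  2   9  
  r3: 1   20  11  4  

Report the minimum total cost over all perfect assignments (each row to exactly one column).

Minimum assignment cost: 15

optimal assignment: row0→col1 (cost 2), row1→col2 (cost 3), row2→col3 (cost 9), row3→col0 (cost 1)
total = 2 + 3 + 9 + 1 = 15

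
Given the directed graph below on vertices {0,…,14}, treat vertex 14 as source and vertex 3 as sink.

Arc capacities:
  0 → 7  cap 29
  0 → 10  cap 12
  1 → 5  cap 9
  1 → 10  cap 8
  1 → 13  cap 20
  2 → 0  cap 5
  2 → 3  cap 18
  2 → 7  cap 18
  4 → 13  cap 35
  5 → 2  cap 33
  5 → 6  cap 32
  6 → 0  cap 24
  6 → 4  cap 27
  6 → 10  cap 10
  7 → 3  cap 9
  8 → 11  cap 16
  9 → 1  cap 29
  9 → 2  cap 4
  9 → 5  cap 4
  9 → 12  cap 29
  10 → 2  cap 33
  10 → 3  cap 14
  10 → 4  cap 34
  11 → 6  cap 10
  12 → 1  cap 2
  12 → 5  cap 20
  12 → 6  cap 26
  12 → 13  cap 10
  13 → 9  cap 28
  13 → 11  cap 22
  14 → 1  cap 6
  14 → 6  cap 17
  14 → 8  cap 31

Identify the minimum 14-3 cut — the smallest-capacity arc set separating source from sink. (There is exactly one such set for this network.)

Min-cut arcs: {(11,6), (14,1), (14,6)} (total capacity 33)

augment #1: 14→1→10→3 push 6
augment #2: 14→6→10→3 push 8
augment #3: 14→6→0→7→3 push 9
augment #4: 14→8→11→6→10→2→3 push 2
augment #5: 14→8→11→6→0→10→2→3 push 8
max flow = 33; residual-reachable set from 14 gives S-side
cut edges (S→T): {(11,6), (14,1), (14,6)} total cap 33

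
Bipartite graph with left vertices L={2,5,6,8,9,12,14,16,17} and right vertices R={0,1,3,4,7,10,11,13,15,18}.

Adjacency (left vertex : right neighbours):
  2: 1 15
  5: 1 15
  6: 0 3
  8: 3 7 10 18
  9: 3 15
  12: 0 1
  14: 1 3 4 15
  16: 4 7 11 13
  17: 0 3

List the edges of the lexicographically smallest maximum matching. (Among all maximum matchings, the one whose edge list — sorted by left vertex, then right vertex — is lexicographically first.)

Lex-smallest maximum matching: {(2,1), (5,15), (6,0), (8,7), (9,3), (14,4), (16,11)}

|M| = 7 (so the lex-smallest maximum matching has 7 edges)
process left vertices in ascending order; for each, take the smallest-labelled available neighbour that still permits 7 edges overall, or leave it unmatched if none does
lex-smallest matching: {2-1, 5-15, 6-0, 8-7, 9-3, 14-4, 16-11}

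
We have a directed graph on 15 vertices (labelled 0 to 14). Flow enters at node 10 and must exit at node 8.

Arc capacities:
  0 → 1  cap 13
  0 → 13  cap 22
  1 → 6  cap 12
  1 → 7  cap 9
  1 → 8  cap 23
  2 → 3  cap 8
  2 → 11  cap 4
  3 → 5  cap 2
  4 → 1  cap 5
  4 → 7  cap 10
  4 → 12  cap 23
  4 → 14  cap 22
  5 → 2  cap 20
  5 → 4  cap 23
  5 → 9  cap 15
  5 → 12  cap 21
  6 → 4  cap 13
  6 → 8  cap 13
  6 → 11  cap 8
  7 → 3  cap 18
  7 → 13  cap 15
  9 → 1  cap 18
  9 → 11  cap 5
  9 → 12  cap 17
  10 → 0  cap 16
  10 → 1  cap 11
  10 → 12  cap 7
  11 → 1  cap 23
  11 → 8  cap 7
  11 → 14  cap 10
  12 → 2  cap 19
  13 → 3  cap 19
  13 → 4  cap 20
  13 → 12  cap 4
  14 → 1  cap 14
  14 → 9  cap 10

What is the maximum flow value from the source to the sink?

augment #1: 10→1→8 bottleneck 11, total now 11
augment #2: 10→0→1→8 bottleneck 12, total now 23
augment #3: 10→0→1→6→8 bottleneck 1, total now 24
augment #4: 10→12→2→11→8 bottleneck 4, total now 28
augment #5: 10→0→13→4→1→6→8 bottleneck 3, total now 31
augment #6: 10→12→2→3→5→9→11→8 bottleneck 2, total now 33

Maximum flow value: 33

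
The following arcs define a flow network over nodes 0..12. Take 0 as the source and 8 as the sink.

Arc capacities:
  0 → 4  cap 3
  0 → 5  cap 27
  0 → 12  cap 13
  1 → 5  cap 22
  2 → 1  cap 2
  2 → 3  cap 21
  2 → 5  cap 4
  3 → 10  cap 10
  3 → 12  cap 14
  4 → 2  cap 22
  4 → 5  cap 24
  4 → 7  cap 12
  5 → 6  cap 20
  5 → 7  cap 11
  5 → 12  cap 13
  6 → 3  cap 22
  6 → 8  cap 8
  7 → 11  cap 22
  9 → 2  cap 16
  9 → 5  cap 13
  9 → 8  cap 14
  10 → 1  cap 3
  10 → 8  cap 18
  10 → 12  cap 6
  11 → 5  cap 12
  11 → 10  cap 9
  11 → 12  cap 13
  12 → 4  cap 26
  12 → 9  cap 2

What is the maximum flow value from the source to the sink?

augment #1: 0→5→6→8 bottleneck 8, total now 8
augment #2: 0→12→9→8 bottleneck 2, total now 10
augment #3: 0→4→2→3→10→8 bottleneck 3, total now 13
augment #4: 0→5→6→3→10→8 bottleneck 7, total now 20
augment #5: 0→5→7→11→10→8 bottleneck 8, total now 28

Maximum flow value: 28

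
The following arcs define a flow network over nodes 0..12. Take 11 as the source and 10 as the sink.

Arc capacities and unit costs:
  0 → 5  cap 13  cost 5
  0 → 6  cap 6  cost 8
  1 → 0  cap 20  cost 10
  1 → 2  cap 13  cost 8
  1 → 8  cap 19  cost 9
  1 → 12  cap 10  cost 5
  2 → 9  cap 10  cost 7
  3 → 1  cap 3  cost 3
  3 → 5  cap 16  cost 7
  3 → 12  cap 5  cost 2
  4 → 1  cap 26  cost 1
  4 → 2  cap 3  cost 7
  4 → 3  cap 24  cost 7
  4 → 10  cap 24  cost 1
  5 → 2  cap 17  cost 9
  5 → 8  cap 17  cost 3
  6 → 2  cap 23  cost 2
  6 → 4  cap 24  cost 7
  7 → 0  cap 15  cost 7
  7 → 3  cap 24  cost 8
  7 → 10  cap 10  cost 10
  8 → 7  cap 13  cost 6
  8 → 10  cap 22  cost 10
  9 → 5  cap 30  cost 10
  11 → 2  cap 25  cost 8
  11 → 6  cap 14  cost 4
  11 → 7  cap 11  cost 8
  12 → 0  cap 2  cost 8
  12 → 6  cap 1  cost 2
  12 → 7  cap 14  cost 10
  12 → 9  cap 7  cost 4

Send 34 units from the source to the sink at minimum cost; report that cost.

shortest-cost path #1: 11→6→4→10 push 14 @ unit cost 12 (adds 168)
shortest-cost path #2: 11→7→10 push 10 @ unit cost 18 (adds 180)
shortest-cost path #3: 11→7→3→12→6→4→10 push 1 @ unit cost 28 (adds 28)
shortest-cost path #4: 11→2→9→5→8→10 push 9 @ unit cost 38 (adds 342)
total cost = 718

Minimum cost for 34 units: 718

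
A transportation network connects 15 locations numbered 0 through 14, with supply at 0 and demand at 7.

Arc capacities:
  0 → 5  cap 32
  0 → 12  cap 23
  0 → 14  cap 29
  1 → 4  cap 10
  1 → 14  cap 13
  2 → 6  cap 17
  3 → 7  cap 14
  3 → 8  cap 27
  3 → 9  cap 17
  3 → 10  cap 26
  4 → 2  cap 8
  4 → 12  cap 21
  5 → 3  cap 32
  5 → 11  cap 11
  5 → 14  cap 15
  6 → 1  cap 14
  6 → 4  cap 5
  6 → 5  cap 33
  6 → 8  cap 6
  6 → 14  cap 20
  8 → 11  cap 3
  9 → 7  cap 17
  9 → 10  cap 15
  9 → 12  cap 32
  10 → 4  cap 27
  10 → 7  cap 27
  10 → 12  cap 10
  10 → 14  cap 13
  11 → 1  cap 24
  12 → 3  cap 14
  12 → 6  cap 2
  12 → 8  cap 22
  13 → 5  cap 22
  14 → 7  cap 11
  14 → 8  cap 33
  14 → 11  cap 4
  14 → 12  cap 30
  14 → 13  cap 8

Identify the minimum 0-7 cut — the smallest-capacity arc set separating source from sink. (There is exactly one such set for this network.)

augment #1: 0→14→7 push 11
augment #2: 0→5→3→7 push 14
augment #3: 0→5→3→9→7 push 17
augment #4: 0→5→3→10→7 push 1
augment #5: 0→12→3→10→7 push 14
max flow = 57; residual-reachable set from 0 gives S-side
cut edges (S→T): {(5,3), (12,3), (14,7)} total cap 57

Min-cut arcs: {(5,3), (12,3), (14,7)} (total capacity 57)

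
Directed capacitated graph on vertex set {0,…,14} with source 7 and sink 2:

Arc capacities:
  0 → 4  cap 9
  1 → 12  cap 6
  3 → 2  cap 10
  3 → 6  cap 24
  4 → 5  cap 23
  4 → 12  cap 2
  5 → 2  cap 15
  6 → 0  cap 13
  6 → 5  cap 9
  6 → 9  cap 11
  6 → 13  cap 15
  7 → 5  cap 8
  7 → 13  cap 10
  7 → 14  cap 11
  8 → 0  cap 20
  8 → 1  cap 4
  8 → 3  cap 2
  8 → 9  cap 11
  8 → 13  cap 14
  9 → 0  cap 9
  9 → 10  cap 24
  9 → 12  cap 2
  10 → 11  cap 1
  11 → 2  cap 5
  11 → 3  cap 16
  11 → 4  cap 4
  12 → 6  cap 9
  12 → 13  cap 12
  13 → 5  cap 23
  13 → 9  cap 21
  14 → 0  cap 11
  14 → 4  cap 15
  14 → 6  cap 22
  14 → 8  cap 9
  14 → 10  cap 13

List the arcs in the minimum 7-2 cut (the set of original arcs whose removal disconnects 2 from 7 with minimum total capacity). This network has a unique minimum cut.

Min-cut arcs: {(5,2), (8,3), (10,11)} (total capacity 18)

augment #1: 7→5→2 push 8
augment #2: 7→13→5→2 push 7
augment #3: 7→14→8→3→2 push 2
augment #4: 7→14→10→11→2 push 1
max flow = 18; residual-reachable set from 7 gives S-side
cut edges (S→T): {(5,2), (8,3), (10,11)} total cap 18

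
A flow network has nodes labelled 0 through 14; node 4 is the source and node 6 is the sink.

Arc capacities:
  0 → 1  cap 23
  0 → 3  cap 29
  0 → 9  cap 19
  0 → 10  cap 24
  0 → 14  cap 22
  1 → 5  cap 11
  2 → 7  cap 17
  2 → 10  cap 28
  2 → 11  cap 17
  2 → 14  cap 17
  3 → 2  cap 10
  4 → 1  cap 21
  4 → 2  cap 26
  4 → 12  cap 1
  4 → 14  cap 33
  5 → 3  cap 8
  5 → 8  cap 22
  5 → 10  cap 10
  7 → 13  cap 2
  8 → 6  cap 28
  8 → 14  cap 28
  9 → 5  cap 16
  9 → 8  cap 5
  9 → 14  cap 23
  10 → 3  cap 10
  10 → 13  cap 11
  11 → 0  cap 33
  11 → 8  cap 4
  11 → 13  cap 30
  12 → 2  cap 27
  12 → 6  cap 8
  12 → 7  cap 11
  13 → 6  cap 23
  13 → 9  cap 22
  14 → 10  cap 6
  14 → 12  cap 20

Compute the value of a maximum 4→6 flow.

Maximum flow value: 49

augment #1: 4→12→6 bottleneck 1, total now 1
augment #2: 4→14→12→6 bottleneck 7, total now 8
augment #3: 4→1→5→8→6 bottleneck 11, total now 19
augment #4: 4→2→7→13→6 bottleneck 2, total now 21
augment #5: 4→2→10→13→6 bottleneck 11, total now 32
augment #6: 4→2→11→8→6 bottleneck 4, total now 36
augment #7: 4→2→11→13→6 bottleneck 9, total now 45
augment #8: 4→14→10→2→11→13→6 bottleneck 1, total now 46
augment #9: 4→14→10→2→11→0→9→8→6 bottleneck 3, total now 49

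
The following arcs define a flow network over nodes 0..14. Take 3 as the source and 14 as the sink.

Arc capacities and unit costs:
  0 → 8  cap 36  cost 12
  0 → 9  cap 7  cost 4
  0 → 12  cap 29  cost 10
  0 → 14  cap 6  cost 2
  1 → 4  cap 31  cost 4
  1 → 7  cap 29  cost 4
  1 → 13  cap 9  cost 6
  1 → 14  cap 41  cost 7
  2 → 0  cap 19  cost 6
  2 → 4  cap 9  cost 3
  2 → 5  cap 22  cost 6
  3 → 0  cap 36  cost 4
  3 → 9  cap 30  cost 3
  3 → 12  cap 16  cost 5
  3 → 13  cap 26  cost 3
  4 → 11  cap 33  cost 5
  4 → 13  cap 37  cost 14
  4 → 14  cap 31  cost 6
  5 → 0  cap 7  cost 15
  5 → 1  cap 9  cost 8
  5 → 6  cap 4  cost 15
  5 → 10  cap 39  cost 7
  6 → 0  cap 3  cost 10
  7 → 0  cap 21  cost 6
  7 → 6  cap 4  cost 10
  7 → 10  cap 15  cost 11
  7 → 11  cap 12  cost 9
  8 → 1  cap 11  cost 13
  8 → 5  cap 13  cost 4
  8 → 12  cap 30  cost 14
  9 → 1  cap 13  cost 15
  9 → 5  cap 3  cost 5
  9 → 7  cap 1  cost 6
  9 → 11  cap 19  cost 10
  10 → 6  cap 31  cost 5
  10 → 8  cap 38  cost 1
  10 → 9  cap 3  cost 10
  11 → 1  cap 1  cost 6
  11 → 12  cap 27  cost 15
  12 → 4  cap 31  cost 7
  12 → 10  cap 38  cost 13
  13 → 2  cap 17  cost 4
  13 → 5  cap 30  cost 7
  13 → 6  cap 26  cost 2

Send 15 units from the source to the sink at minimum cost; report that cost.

shortest-cost path #1: 3→0→14 push 6 @ unit cost 6 (adds 36)
shortest-cost path #2: 3→13→2→4→14 push 9 @ unit cost 16 (adds 144)
total cost = 180

Minimum cost for 15 units: 180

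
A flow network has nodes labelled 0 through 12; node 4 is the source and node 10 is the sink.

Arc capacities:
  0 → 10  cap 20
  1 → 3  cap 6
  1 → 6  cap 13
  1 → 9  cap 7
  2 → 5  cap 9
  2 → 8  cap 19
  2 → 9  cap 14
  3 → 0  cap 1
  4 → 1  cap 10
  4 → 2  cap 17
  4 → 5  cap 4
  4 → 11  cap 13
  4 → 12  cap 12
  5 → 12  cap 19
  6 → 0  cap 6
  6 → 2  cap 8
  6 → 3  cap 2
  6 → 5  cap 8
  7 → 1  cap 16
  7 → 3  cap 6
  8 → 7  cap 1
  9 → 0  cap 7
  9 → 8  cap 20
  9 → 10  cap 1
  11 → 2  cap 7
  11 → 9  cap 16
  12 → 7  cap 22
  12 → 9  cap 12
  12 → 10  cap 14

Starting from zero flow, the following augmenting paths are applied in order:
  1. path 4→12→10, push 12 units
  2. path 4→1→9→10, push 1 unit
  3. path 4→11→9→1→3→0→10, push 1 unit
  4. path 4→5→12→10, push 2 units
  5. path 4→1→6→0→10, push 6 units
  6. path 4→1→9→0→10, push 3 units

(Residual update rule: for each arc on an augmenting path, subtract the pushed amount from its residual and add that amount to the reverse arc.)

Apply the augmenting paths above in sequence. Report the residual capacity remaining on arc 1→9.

after path 1 (4→12→10, push 12): res(1,9)=7
after path 2 (4→1→9→10, push 1): res(1,9)=6
after path 3 (4→11→9→1→3→0→10, push 1): res(1,9)=7
after path 4 (4→5→12→10, push 2): res(1,9)=7
after path 5 (4→1→6→0→10, push 6): res(1,9)=7
after path 6 (4→1→9→0→10, push 3): res(1,9)=4

Residual capacity of (1,9): 4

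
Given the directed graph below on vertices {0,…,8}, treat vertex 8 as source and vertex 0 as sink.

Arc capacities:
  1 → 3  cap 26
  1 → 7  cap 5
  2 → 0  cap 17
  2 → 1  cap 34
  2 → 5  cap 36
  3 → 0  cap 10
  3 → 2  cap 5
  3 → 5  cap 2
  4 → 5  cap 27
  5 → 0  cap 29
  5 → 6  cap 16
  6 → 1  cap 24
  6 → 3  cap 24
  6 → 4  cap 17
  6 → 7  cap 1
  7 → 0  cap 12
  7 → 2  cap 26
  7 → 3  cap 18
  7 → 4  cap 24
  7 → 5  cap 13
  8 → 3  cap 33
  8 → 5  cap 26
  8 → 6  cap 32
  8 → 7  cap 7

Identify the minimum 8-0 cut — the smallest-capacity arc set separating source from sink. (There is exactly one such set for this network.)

augment #1: 8→3→0 push 10
augment #2: 8→5→0 push 26
augment #3: 8→7→0 push 7
augment #4: 8→3→2→0 push 5
augment #5: 8→3→5→0 push 2
augment #6: 8→6→7→0 push 1
augment #7: 8→6→1→7→0 push 4
augment #8: 8→6→4→5→0 push 1
augment #9: 8→6→1→7→2→0 push 1
max flow = 57; residual-reachable set from 8 gives S-side
cut edges (S→T): {(1,7), (3,0), (3,2), (5,0), (6,7), (8,7)} total cap 57

Min-cut arcs: {(1,7), (3,0), (3,2), (5,0), (6,7), (8,7)} (total capacity 57)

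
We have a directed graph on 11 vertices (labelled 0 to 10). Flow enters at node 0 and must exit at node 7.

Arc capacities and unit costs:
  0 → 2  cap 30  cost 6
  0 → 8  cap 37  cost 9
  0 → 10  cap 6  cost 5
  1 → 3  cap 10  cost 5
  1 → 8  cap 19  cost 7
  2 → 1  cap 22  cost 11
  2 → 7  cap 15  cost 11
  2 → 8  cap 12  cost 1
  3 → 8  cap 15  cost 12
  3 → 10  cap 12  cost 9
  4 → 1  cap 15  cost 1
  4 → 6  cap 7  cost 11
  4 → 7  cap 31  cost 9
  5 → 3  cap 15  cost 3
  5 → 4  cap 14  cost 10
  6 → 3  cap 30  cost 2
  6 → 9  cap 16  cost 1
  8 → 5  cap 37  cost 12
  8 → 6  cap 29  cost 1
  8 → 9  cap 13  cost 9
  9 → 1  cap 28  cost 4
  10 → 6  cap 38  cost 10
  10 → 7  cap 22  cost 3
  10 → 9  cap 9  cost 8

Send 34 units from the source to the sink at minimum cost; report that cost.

shortest-cost path #1: 0→10→7 push 6 @ unit cost 8 (adds 48)
shortest-cost path #2: 0→2→7 push 15 @ unit cost 17 (adds 255)
shortest-cost path #3: 0→2→8→6→3→10→7 push 12 @ unit cost 22 (adds 264)
shortest-cost path #4: 0→8→5→4→7 push 1 @ unit cost 40 (adds 40)
total cost = 607

Minimum cost for 34 units: 607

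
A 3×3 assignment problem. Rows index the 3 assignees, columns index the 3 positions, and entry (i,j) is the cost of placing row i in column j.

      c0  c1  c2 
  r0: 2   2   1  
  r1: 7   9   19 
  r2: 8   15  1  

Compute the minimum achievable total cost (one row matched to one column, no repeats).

Minimum assignment cost: 10

optimal assignment: row0→col1 (cost 2), row1→col0 (cost 7), row2→col2 (cost 1)
total = 2 + 7 + 1 = 10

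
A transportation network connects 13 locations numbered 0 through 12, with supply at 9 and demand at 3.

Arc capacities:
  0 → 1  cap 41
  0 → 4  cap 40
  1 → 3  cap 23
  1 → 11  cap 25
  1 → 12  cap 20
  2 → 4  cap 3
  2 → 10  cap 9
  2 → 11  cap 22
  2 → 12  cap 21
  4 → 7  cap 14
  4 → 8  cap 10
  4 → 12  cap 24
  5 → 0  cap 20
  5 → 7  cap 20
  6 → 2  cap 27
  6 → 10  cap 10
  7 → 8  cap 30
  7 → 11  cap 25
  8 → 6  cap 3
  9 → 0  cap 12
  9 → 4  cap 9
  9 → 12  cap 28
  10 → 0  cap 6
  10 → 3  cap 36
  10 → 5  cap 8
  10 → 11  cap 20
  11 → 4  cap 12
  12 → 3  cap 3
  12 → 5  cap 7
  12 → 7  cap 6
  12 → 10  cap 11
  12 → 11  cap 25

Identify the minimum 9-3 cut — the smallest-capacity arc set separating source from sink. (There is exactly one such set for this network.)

augment #1: 9→12→3 push 3
augment #2: 9→0→1→3 push 12
augment #3: 9→12→10→3 push 11
augment #4: 9→4→8→6→10→3 push 3
augment #5: 9→12→5→0→1→3 push 7
max flow = 36; residual-reachable set from 9 gives S-side
cut edges (S→T): {(8,6), (9,0), (12,3), (12,5), (12,10)} total cap 36

Min-cut arcs: {(8,6), (9,0), (12,3), (12,5), (12,10)} (total capacity 36)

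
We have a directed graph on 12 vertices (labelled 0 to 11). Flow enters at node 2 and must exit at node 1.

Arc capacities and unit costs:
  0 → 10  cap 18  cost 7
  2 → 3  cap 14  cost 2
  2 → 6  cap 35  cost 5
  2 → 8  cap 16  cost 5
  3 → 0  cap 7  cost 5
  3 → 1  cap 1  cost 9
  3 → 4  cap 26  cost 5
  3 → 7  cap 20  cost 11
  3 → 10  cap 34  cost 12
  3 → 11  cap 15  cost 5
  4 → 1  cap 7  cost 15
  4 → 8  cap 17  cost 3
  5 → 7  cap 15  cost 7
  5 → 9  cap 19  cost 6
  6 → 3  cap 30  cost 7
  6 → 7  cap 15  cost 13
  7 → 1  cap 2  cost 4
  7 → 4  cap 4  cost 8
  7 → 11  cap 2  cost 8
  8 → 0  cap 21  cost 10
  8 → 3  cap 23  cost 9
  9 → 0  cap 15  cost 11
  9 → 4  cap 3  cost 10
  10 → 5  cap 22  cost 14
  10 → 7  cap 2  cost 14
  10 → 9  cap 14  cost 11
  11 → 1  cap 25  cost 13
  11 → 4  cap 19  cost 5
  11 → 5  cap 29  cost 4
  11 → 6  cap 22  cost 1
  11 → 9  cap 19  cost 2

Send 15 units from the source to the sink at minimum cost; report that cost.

Minimum cost for 15 units: 290

shortest-cost path #1: 2→3→1 push 1 @ unit cost 11 (adds 11)
shortest-cost path #2: 2→3→7→1 push 2 @ unit cost 17 (adds 34)
shortest-cost path #3: 2→3→11→1 push 11 @ unit cost 20 (adds 220)
shortest-cost path #4: 2→6→7→3→11→1 push 1 @ unit cost 25 (adds 25)
total cost = 290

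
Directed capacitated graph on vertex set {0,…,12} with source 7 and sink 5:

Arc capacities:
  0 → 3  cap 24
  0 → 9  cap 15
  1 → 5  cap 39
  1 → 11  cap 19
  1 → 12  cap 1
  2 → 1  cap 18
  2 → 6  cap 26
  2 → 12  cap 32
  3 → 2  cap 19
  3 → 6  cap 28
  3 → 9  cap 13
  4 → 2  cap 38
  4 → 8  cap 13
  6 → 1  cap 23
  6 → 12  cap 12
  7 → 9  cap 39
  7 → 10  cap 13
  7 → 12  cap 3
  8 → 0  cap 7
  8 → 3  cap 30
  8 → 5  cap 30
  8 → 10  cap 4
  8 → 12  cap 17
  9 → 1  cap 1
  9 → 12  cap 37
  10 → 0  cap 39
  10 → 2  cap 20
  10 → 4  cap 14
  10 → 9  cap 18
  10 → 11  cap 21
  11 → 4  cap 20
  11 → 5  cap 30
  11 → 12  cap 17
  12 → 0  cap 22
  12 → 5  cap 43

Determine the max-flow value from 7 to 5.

augment #1: 7→12→5 bottleneck 3, total now 3
augment #2: 7→9→1→5 bottleneck 1, total now 4
augment #3: 7→9→12→5 bottleneck 37, total now 41
augment #4: 7→10→11→5 bottleneck 13, total now 54

Maximum flow value: 54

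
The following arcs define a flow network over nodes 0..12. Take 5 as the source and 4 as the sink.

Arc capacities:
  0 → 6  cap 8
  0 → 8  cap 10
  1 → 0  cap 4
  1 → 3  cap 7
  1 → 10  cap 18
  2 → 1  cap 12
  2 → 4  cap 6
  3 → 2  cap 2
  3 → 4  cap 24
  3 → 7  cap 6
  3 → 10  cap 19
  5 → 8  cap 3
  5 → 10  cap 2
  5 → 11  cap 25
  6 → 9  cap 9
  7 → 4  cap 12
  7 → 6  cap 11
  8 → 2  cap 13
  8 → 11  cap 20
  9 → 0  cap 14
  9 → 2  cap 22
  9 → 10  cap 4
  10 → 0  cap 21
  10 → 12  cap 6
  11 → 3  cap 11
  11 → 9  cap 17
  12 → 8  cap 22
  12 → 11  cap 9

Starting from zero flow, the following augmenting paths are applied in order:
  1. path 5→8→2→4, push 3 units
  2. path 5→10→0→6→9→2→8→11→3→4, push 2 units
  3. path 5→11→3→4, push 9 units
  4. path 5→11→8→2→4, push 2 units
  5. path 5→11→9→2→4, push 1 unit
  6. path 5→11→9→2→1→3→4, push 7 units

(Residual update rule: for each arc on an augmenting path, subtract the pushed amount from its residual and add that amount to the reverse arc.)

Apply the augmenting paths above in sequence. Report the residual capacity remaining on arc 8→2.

after path 1 (5→8→2→4, push 3): res(8,2)=10
after path 2 (5→10→0→6→9→2→8→11→3→4, push 2): res(8,2)=12
after path 3 (5→11→3→4, push 9): res(8,2)=12
after path 4 (5→11→8→2→4, push 2): res(8,2)=10
after path 5 (5→11→9→2→4, push 1): res(8,2)=10
after path 6 (5→11→9→2→1→3→4, push 7): res(8,2)=10

Residual capacity of (8,2): 10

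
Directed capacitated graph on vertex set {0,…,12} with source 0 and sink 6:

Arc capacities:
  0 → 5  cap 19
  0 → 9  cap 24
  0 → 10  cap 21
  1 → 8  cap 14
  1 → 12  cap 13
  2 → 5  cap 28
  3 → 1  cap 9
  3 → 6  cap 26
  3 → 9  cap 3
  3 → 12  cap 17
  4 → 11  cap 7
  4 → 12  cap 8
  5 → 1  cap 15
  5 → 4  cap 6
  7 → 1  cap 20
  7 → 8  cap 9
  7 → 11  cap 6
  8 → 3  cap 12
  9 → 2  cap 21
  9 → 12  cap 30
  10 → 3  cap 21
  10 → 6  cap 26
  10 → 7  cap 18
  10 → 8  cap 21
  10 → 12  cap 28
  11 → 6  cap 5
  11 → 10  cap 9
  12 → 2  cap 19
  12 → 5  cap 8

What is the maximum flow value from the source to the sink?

Maximum flow value: 39

augment #1: 0→10→6 bottleneck 21, total now 21
augment #2: 0→5→4→11→6 bottleneck 5, total now 26
augment #3: 0→5→1→8→3→6 bottleneck 12, total now 38
augment #4: 0→5→4→11→10→6 bottleneck 1, total now 39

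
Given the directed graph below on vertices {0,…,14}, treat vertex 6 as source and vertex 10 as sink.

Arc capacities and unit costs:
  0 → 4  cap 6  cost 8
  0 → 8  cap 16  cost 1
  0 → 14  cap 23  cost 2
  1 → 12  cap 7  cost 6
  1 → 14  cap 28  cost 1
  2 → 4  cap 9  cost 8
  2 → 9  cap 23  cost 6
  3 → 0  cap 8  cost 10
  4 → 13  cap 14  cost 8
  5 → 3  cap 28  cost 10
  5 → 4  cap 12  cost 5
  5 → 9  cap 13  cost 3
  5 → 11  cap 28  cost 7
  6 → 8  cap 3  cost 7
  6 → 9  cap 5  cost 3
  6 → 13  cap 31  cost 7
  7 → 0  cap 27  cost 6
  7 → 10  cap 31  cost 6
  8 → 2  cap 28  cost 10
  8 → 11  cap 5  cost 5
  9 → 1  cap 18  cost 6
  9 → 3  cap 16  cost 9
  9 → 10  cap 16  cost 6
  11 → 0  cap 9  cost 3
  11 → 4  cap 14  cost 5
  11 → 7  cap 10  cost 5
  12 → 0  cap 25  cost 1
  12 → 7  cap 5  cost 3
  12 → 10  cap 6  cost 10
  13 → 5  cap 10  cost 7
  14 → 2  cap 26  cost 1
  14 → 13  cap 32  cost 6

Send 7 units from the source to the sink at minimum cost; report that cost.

shortest-cost path #1: 6→9→10 push 5 @ unit cost 9 (adds 45)
shortest-cost path #2: 6→8→11→7→10 push 2 @ unit cost 23 (adds 46)
total cost = 91

Minimum cost for 7 units: 91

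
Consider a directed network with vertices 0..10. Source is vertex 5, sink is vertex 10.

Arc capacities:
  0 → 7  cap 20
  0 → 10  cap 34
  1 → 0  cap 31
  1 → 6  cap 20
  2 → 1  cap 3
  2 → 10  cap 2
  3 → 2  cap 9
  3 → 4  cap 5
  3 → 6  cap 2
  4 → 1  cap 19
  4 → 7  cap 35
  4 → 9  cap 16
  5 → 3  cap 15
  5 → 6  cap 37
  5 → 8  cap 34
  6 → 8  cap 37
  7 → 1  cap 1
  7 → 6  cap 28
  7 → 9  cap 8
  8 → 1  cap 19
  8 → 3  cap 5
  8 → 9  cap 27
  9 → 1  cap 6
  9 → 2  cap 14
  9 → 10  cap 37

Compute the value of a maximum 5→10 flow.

Maximum flow value: 56

augment #1: 5→3→2→10 bottleneck 2, total now 2
augment #2: 5→8→9→10 bottleneck 27, total now 29
augment #3: 5→3→4→9→10 bottleneck 5, total now 34
augment #4: 5→8→1→0→10 bottleneck 7, total now 41
augment #5: 5→3→2→1→0→10 bottleneck 3, total now 44
augment #6: 5→6→8→1→0→10 bottleneck 12, total now 56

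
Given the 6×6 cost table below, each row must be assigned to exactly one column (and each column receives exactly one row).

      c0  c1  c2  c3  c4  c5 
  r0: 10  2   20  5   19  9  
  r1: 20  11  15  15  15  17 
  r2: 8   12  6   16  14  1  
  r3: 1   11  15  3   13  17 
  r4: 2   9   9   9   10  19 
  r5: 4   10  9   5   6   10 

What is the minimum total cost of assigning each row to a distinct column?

Minimum assignment cost: 29

optimal assignment: row0→col1 (cost 2), row1→col2 (cost 15), row2→col5 (cost 1), row3→col3 (cost 3), row4→col0 (cost 2), row5→col4 (cost 6)
total = 2 + 15 + 1 + 3 + 2 + 6 = 29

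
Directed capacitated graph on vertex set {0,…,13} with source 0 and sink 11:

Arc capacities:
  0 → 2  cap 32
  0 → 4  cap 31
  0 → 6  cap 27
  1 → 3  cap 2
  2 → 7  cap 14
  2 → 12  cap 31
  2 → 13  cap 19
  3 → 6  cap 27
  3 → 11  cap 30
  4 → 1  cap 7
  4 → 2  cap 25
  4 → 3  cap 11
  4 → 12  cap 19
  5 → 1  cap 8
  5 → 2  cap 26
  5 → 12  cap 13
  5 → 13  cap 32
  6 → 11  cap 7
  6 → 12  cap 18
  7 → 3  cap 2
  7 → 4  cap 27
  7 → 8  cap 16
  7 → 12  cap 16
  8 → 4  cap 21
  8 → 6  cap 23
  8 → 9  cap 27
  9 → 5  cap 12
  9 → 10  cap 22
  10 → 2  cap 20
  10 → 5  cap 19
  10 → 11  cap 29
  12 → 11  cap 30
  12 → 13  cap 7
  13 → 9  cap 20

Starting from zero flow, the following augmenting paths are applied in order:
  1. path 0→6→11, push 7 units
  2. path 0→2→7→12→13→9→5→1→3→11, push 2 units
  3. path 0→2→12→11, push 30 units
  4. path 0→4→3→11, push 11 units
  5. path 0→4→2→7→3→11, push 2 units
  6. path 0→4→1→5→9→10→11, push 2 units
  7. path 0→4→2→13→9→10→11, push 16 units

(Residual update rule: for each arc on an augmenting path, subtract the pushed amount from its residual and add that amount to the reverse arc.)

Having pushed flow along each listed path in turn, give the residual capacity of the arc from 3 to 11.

Residual capacity of (3,11): 15

after path 1 (0→6→11, push 7): res(3,11)=30
after path 2 (0→2→7→12→13→9→5→1→3→11, push 2): res(3,11)=28
after path 3 (0→2→12→11, push 30): res(3,11)=28
after path 4 (0→4→3→11, push 11): res(3,11)=17
after path 5 (0→4→2→7→3→11, push 2): res(3,11)=15
after path 6 (0→4→1→5→9→10→11, push 2): res(3,11)=15
after path 7 (0→4→2→13→9→10→11, push 16): res(3,11)=15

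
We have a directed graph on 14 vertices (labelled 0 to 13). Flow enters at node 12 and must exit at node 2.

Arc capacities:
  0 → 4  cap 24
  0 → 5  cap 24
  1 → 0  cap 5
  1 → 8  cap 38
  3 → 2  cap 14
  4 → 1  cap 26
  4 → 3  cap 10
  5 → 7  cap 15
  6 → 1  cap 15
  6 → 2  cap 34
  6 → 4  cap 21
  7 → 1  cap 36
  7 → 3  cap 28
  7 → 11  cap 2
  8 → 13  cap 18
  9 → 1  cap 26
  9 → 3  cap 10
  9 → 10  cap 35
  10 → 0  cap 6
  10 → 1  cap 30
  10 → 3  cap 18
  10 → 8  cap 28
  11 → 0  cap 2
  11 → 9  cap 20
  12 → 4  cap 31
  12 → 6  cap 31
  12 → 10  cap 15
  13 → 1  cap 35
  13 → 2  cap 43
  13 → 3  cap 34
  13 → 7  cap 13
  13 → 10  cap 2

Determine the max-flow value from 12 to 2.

augment #1: 12→6→2 bottleneck 31, total now 31
augment #2: 12→4→3→2 bottleneck 10, total now 41
augment #3: 12→10→3→2 bottleneck 4, total now 45
augment #4: 12→10→8→13→2 bottleneck 11, total now 56
augment #5: 12→4→1→8→13→2 bottleneck 7, total now 63

Maximum flow value: 63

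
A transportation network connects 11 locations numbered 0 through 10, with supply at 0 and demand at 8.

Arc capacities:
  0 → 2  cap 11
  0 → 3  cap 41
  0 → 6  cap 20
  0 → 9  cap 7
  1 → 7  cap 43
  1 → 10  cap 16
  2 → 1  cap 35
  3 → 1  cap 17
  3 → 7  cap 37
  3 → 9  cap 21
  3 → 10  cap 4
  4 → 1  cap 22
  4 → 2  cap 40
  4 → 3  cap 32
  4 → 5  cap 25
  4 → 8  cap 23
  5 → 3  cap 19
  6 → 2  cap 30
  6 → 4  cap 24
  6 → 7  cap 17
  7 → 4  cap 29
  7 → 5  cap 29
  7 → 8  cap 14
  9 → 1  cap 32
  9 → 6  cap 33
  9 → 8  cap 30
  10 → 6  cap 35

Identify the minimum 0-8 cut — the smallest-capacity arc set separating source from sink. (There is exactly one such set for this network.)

Min-cut arcs: {(0,9), (3,9), (4,8), (7,8)} (total capacity 65)

augment #1: 0→9→8 push 7
augment #2: 0→3→7→8 push 14
augment #3: 0→3→9→8 push 21
augment #4: 0→6→4→8 push 20
augment #5: 0→3→7→4→8 push 3
max flow = 65; residual-reachable set from 0 gives S-side
cut edges (S→T): {(0,9), (3,9), (4,8), (7,8)} total cap 65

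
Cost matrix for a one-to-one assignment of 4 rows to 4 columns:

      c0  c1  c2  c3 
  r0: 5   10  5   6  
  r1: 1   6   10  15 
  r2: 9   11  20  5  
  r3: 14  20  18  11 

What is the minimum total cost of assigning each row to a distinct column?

Minimum assignment cost: 28

optimal assignment: row0→col2 (cost 5), row1→col0 (cost 1), row2→col1 (cost 11), row3→col3 (cost 11)
total = 5 + 1 + 11 + 11 = 28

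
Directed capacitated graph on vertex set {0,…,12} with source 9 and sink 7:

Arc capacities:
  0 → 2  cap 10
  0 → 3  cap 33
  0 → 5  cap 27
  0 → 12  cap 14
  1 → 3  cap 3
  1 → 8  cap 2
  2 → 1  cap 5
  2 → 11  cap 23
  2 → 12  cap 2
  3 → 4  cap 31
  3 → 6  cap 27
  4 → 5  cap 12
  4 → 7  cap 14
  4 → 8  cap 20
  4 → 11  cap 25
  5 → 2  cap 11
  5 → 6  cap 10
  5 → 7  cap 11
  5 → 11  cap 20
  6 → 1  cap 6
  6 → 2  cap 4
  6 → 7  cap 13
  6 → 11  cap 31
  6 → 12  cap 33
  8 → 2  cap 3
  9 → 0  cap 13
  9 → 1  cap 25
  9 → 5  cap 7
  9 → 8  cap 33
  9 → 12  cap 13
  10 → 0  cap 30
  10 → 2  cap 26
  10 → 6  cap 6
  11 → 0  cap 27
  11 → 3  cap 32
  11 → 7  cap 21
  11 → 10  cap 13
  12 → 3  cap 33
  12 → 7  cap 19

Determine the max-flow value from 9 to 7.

augment #1: 9→5→7 bottleneck 7, total now 7
augment #2: 9→12→7 bottleneck 13, total now 20
augment #3: 9→0→5→7 bottleneck 4, total now 24
augment #4: 9→0→12→7 bottleneck 6, total now 30
augment #5: 9→0→2→11→7 bottleneck 3, total now 33
augment #6: 9→1→3→4→7 bottleneck 3, total now 36
augment #7: 9→8→2→11→7 bottleneck 3, total now 39

Maximum flow value: 39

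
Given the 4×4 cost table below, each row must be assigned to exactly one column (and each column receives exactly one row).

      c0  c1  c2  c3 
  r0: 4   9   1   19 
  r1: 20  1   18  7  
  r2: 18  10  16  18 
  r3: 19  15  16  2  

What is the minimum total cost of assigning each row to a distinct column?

Minimum assignment cost: 22

optimal assignment: row0→col2 (cost 1), row1→col1 (cost 1), row2→col0 (cost 18), row3→col3 (cost 2)
total = 1 + 1 + 18 + 2 = 22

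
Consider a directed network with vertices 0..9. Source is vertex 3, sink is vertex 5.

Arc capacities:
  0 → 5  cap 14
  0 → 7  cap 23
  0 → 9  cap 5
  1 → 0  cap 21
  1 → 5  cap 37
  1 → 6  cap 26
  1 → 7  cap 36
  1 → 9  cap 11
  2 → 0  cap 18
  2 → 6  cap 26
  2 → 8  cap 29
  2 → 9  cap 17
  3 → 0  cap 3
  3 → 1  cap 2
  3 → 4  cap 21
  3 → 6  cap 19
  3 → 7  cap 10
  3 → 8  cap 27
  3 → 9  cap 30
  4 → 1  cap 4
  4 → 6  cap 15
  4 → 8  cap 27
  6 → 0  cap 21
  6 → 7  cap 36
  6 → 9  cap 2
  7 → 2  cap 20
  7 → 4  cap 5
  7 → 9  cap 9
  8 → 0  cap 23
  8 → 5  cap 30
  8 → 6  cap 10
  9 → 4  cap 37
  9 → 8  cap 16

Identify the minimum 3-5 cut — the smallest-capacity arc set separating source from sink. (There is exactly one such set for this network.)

Min-cut arcs: {(0,5), (3,1), (4,1), (8,5)} (total capacity 50)

augment #1: 3→0→5 push 3
augment #2: 3→1→5 push 2
augment #3: 3→8→5 push 27
augment #4: 3→4→1→5 push 4
augment #5: 3→4→8→5 push 3
augment #6: 3→6→0→5 push 11
max flow = 50; residual-reachable set from 3 gives S-side
cut edges (S→T): {(0,5), (3,1), (4,1), (8,5)} total cap 50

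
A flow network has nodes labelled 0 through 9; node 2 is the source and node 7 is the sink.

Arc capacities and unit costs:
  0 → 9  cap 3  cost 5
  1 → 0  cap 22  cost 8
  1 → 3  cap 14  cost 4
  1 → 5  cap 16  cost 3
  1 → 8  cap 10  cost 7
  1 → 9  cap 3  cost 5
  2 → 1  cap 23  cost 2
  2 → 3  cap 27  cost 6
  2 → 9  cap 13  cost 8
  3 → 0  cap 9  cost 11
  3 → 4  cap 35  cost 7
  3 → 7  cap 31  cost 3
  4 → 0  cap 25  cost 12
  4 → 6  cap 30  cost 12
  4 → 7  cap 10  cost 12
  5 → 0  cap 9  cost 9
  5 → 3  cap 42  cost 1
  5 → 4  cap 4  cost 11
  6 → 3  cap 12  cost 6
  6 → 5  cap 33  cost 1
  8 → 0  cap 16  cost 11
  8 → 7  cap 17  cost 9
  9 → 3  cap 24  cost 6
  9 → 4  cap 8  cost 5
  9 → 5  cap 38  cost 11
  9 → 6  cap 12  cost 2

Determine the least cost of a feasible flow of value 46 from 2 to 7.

shortest-cost path #1: 2→3→7 push 27 @ unit cost 9 (adds 243)
shortest-cost path #2: 2→1→3→7 push 4 @ unit cost 9 (adds 36)
shortest-cost path #3: 2→1→8→7 push 10 @ unit cost 18 (adds 180)
shortest-cost path #4: 2→1→9→4→7 push 3 @ unit cost 24 (adds 72)
shortest-cost path #5: 2→9→4→7 push 2 @ unit cost 25 (adds 50)
total cost = 581

Minimum cost for 46 units: 581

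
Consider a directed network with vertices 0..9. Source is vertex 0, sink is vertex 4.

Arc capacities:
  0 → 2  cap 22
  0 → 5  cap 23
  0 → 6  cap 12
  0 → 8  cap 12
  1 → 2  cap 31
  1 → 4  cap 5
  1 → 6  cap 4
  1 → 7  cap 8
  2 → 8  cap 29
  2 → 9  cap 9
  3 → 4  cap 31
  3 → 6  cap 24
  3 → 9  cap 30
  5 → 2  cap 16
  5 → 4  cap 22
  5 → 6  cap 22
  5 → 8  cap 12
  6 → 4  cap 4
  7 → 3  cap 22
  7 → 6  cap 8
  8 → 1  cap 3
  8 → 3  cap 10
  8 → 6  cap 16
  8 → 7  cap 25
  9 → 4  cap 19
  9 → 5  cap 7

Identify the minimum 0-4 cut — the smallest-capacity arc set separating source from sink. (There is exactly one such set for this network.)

Min-cut arcs: {(0,2), (0,5), (0,8), (6,4)} (total capacity 61)

augment #1: 0→5→4 push 22
augment #2: 0→6→4 push 4
augment #3: 0→2→9→4 push 9
augment #4: 0→8→1→4 push 3
augment #5: 0→8→3→4 push 9
augment #6: 0→2→8→3→4 push 1
augment #7: 0→2→8→7→3→4 push 12
augment #8: 0→5→8→7→3→4 push 1
max flow = 61; residual-reachable set from 0 gives S-side
cut edges (S→T): {(0,2), (0,5), (0,8), (6,4)} total cap 61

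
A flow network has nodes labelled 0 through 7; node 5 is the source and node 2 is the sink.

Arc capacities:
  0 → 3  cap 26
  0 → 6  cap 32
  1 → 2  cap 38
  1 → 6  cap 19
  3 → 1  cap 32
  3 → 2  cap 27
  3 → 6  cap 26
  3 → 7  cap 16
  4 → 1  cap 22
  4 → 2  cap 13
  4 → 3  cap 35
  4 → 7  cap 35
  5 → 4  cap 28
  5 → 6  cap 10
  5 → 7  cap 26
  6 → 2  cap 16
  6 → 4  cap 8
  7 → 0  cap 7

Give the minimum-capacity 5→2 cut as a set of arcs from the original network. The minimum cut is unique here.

augment #1: 5→4→2 push 13
augment #2: 5→6→2 push 10
augment #3: 5→4→1→2 push 15
augment #4: 5→7→0→3→2 push 7
max flow = 45; residual-reachable set from 5 gives S-side
cut edges (S→T): {(5,4), (5,6), (7,0)} total cap 45

Min-cut arcs: {(5,4), (5,6), (7,0)} (total capacity 45)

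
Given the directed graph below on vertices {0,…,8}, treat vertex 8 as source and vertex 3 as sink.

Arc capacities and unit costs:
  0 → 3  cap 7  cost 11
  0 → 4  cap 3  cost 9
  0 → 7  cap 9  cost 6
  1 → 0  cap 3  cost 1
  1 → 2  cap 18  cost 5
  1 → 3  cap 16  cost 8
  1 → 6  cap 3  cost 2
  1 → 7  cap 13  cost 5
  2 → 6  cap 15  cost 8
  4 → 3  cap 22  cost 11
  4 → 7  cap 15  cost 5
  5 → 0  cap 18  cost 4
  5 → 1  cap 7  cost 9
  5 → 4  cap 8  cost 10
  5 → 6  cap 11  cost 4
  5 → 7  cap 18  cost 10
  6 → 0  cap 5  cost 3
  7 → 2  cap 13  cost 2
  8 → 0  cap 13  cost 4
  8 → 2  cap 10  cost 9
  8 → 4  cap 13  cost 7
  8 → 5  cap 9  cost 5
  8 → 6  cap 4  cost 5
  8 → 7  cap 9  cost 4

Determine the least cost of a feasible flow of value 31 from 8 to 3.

shortest-cost path #1: 8→0→3 push 7 @ unit cost 15 (adds 105)
shortest-cost path #2: 8→4→3 push 13 @ unit cost 18 (adds 234)
shortest-cost path #3: 8→5→1→3 push 7 @ unit cost 22 (adds 154)
shortest-cost path #4: 8→0→4→3 push 3 @ unit cost 24 (adds 72)
shortest-cost path #5: 8→5→4→3 push 1 @ unit cost 26 (adds 26)
total cost = 591

Minimum cost for 31 units: 591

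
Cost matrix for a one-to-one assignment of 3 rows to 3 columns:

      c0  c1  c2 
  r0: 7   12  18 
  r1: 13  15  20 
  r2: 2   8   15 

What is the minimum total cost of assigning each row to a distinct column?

Minimum assignment cost: 34

optimal assignment: row0→col1 (cost 12), row1→col2 (cost 20), row2→col0 (cost 2)
total = 12 + 20 + 2 = 34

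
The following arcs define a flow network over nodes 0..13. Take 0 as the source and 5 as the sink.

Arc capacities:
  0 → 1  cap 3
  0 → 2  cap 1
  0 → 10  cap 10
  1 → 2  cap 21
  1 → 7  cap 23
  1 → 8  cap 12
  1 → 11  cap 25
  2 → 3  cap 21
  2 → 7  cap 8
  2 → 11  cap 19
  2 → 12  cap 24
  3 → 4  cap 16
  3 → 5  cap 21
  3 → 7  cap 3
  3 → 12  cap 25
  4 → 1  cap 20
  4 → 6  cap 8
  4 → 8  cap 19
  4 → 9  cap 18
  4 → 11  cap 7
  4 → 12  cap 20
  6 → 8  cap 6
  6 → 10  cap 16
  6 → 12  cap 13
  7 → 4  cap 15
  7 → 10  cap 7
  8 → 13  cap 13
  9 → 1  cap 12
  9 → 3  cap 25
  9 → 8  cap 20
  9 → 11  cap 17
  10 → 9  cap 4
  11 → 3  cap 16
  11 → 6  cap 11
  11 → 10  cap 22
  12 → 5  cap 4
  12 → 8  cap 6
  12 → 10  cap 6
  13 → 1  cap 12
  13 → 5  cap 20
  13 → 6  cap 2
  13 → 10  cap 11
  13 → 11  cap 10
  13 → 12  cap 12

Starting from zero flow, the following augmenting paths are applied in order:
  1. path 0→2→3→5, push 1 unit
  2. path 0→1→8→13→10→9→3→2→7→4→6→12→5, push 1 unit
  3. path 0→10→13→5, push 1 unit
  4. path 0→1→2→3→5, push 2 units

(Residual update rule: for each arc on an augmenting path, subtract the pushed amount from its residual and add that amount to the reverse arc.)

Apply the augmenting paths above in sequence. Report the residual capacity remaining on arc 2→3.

after path 1 (0→2→3→5, push 1): res(2,3)=20
after path 2 (0→1→8→13→10→9→3→2→7→4→6→12→5, push 1): res(2,3)=21
after path 3 (0→10→13→5, push 1): res(2,3)=21
after path 4 (0→1→2→3→5, push 2): res(2,3)=19

Residual capacity of (2,3): 19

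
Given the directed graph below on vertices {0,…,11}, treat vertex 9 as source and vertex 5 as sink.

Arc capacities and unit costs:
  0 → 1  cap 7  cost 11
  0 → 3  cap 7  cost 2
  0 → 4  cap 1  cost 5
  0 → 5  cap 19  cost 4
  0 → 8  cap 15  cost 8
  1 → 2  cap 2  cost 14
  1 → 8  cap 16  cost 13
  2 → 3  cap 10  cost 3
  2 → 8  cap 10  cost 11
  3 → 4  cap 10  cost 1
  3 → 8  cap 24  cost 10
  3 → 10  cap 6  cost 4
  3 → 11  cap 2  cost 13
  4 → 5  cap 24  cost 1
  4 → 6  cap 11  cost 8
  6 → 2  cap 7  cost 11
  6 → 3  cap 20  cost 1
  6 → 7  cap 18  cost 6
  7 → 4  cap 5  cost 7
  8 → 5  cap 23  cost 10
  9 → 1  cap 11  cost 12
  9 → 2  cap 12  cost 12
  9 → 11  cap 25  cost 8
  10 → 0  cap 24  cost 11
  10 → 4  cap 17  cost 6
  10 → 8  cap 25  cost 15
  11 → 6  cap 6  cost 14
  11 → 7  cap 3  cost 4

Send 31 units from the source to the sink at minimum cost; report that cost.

Minimum cost for 31 units: 850

shortest-cost path #1: 9→2→3→4→5 push 10 @ unit cost 17 (adds 170)
shortest-cost path #2: 9→11→7→4→5 push 3 @ unit cost 20 (adds 60)
shortest-cost path #3: 9→2→8→5 push 2 @ unit cost 33 (adds 66)
shortest-cost path #4: 9→11→6→3→10→4→5 push 6 @ unit cost 34 (adds 204)
shortest-cost path #5: 9→1→8→5 push 10 @ unit cost 35 (adds 350)
total cost = 850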